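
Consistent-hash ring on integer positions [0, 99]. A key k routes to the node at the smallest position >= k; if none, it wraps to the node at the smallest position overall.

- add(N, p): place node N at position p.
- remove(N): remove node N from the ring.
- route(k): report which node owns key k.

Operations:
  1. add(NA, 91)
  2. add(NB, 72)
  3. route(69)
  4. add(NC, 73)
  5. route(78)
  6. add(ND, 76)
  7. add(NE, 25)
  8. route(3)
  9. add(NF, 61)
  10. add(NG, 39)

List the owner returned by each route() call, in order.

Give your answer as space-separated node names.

Op 1: add NA@91 -> ring=[91:NA]
Op 2: add NB@72 -> ring=[72:NB,91:NA]
Op 3: route key 69: smallest pos >= 69 is 72 -> NB
Op 4: add NC@73 -> ring=[72:NB,73:NC,91:NA]
Op 5: route key 78: smallest pos >= 78 is 91 -> NA
Op 6: add ND@76 -> ring=[72:NB,73:NC,76:ND,91:NA]
Op 7: add NE@25 -> ring=[25:NE,72:NB,73:NC,76:ND,91:NA]
Op 8: route key 3: smallest pos >= 3 is 25 -> NE
Op 9: add NF@61 -> ring=[25:NE,61:NF,72:NB,73:NC,76:ND,91:NA]
Op 10: add NG@39 -> ring=[25:NE,39:NG,61:NF,72:NB,73:NC,76:ND,91:NA]

Answer: NB NA NE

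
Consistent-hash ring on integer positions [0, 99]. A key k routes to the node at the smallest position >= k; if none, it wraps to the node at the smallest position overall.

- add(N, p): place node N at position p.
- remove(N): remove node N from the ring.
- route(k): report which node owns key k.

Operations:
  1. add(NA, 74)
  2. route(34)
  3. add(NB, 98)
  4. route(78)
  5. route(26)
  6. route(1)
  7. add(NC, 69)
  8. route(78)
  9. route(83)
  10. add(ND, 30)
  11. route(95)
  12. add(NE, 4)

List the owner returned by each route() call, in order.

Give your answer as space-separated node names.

Op 1: add NA@74 -> ring=[74:NA]
Op 2: route key 34: smallest pos >= 34 is 74 -> NA
Op 3: add NB@98 -> ring=[74:NA,98:NB]
Op 4: route key 78: smallest pos >= 78 is 98 -> NB
Op 5: route key 26: smallest pos >= 26 is 74 -> NA
Op 6: route key 1: smallest pos >= 1 is 74 -> NA
Op 7: add NC@69 -> ring=[69:NC,74:NA,98:NB]
Op 8: route key 78: smallest pos >= 78 is 98 -> NB
Op 9: route key 83: smallest pos >= 83 is 98 -> NB
Op 10: add ND@30 -> ring=[30:ND,69:NC,74:NA,98:NB]
Op 11: route key 95: smallest pos >= 95 is 98 -> NB
Op 12: add NE@4 -> ring=[4:NE,30:ND,69:NC,74:NA,98:NB]

Answer: NA NB NA NA NB NB NB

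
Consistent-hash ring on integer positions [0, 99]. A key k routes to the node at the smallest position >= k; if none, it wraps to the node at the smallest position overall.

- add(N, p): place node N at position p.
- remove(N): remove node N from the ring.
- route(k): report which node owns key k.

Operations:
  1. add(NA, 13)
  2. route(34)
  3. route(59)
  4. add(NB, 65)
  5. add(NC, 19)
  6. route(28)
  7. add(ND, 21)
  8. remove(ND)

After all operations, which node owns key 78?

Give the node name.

Op 1: add NA@13 -> ring=[13:NA]
Op 2: route key 34: none >= 34, wrap to smallest pos 13 -> NA
Op 3: route key 59: none >= 59, wrap to smallest pos 13 -> NA
Op 4: add NB@65 -> ring=[13:NA,65:NB]
Op 5: add NC@19 -> ring=[13:NA,19:NC,65:NB]
Op 6: route key 28: smallest pos >= 28 is 65 -> NB
Op 7: add ND@21 -> ring=[13:NA,19:NC,21:ND,65:NB]
Op 8: remove ND -> ring=[13:NA,19:NC,65:NB]
Final route key 78: none >= 78, wrap to smallest pos 13 -> NA

Answer: NA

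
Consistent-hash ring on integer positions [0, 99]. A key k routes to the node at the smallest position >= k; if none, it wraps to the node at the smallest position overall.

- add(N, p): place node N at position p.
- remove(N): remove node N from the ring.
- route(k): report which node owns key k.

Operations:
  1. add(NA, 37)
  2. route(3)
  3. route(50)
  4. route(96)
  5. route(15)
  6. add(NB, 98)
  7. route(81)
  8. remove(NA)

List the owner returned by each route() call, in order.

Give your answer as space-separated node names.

Answer: NA NA NA NA NB

Derivation:
Op 1: add NA@37 -> ring=[37:NA]
Op 2: route key 3: smallest pos >= 3 is 37 -> NA
Op 3: route key 50: none >= 50, wrap to smallest pos 37 -> NA
Op 4: route key 96: none >= 96, wrap to smallest pos 37 -> NA
Op 5: route key 15: smallest pos >= 15 is 37 -> NA
Op 6: add NB@98 -> ring=[37:NA,98:NB]
Op 7: route key 81: smallest pos >= 81 is 98 -> NB
Op 8: remove NA -> ring=[98:NB]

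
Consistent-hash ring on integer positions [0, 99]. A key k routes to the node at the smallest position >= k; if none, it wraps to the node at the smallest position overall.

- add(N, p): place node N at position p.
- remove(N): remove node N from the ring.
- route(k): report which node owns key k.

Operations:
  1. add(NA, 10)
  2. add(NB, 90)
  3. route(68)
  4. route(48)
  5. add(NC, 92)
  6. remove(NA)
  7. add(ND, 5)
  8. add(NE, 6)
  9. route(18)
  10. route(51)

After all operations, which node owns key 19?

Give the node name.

Op 1: add NA@10 -> ring=[10:NA]
Op 2: add NB@90 -> ring=[10:NA,90:NB]
Op 3: route key 68: smallest pos >= 68 is 90 -> NB
Op 4: route key 48: smallest pos >= 48 is 90 -> NB
Op 5: add NC@92 -> ring=[10:NA,90:NB,92:NC]
Op 6: remove NA -> ring=[90:NB,92:NC]
Op 7: add ND@5 -> ring=[5:ND,90:NB,92:NC]
Op 8: add NE@6 -> ring=[5:ND,6:NE,90:NB,92:NC]
Op 9: route key 18: smallest pos >= 18 is 90 -> NB
Op 10: route key 51: smallest pos >= 51 is 90 -> NB
Final route key 19: smallest pos >= 19 is 90 -> NB

Answer: NB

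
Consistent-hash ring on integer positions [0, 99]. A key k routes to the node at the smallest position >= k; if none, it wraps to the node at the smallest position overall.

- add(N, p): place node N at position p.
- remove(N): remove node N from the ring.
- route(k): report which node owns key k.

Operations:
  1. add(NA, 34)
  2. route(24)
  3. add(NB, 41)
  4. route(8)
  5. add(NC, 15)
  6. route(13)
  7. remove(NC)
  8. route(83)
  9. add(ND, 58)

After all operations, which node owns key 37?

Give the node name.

Op 1: add NA@34 -> ring=[34:NA]
Op 2: route key 24: smallest pos >= 24 is 34 -> NA
Op 3: add NB@41 -> ring=[34:NA,41:NB]
Op 4: route key 8: smallest pos >= 8 is 34 -> NA
Op 5: add NC@15 -> ring=[15:NC,34:NA,41:NB]
Op 6: route key 13: smallest pos >= 13 is 15 -> NC
Op 7: remove NC -> ring=[34:NA,41:NB]
Op 8: route key 83: none >= 83, wrap to smallest pos 34 -> NA
Op 9: add ND@58 -> ring=[34:NA,41:NB,58:ND]
Final route key 37: smallest pos >= 37 is 41 -> NB

Answer: NB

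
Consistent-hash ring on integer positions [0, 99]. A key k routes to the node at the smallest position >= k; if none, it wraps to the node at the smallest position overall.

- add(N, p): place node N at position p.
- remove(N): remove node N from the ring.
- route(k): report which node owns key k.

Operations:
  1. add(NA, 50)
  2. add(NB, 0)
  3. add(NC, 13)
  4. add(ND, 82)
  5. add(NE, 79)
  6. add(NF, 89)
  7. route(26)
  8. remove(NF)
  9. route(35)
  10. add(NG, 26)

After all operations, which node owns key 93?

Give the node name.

Answer: NB

Derivation:
Op 1: add NA@50 -> ring=[50:NA]
Op 2: add NB@0 -> ring=[0:NB,50:NA]
Op 3: add NC@13 -> ring=[0:NB,13:NC,50:NA]
Op 4: add ND@82 -> ring=[0:NB,13:NC,50:NA,82:ND]
Op 5: add NE@79 -> ring=[0:NB,13:NC,50:NA,79:NE,82:ND]
Op 6: add NF@89 -> ring=[0:NB,13:NC,50:NA,79:NE,82:ND,89:NF]
Op 7: route key 26: smallest pos >= 26 is 50 -> NA
Op 8: remove NF -> ring=[0:NB,13:NC,50:NA,79:NE,82:ND]
Op 9: route key 35: smallest pos >= 35 is 50 -> NA
Op 10: add NG@26 -> ring=[0:NB,13:NC,26:NG,50:NA,79:NE,82:ND]
Final route key 93: none >= 93, wrap to smallest pos 0 -> NB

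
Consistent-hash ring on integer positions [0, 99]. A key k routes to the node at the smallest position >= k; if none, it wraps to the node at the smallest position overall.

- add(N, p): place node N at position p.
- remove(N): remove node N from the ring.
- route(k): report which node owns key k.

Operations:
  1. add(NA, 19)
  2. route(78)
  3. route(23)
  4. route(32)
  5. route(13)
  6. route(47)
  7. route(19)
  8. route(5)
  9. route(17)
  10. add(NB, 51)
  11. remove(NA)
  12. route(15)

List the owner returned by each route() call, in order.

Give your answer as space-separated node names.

Answer: NA NA NA NA NA NA NA NA NB

Derivation:
Op 1: add NA@19 -> ring=[19:NA]
Op 2: route key 78: none >= 78, wrap to smallest pos 19 -> NA
Op 3: route key 23: none >= 23, wrap to smallest pos 19 -> NA
Op 4: route key 32: none >= 32, wrap to smallest pos 19 -> NA
Op 5: route key 13: smallest pos >= 13 is 19 -> NA
Op 6: route key 47: none >= 47, wrap to smallest pos 19 -> NA
Op 7: route key 19: smallest pos >= 19 is 19 -> NA
Op 8: route key 5: smallest pos >= 5 is 19 -> NA
Op 9: route key 17: smallest pos >= 17 is 19 -> NA
Op 10: add NB@51 -> ring=[19:NA,51:NB]
Op 11: remove NA -> ring=[51:NB]
Op 12: route key 15: smallest pos >= 15 is 51 -> NB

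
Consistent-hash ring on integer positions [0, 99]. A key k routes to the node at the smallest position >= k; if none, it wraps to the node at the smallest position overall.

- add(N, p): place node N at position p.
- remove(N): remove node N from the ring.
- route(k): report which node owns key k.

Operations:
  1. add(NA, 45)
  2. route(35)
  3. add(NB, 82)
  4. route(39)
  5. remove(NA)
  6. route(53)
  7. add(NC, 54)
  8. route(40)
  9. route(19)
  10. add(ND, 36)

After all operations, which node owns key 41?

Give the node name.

Answer: NC

Derivation:
Op 1: add NA@45 -> ring=[45:NA]
Op 2: route key 35: smallest pos >= 35 is 45 -> NA
Op 3: add NB@82 -> ring=[45:NA,82:NB]
Op 4: route key 39: smallest pos >= 39 is 45 -> NA
Op 5: remove NA -> ring=[82:NB]
Op 6: route key 53: smallest pos >= 53 is 82 -> NB
Op 7: add NC@54 -> ring=[54:NC,82:NB]
Op 8: route key 40: smallest pos >= 40 is 54 -> NC
Op 9: route key 19: smallest pos >= 19 is 54 -> NC
Op 10: add ND@36 -> ring=[36:ND,54:NC,82:NB]
Final route key 41: smallest pos >= 41 is 54 -> NC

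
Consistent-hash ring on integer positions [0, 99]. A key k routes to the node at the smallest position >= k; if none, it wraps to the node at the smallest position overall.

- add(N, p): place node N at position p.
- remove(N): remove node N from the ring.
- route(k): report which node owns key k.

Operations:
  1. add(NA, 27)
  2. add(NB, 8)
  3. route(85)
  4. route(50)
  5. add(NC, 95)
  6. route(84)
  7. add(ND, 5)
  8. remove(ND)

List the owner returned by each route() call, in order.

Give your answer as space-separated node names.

Op 1: add NA@27 -> ring=[27:NA]
Op 2: add NB@8 -> ring=[8:NB,27:NA]
Op 3: route key 85: none >= 85, wrap to smallest pos 8 -> NB
Op 4: route key 50: none >= 50, wrap to smallest pos 8 -> NB
Op 5: add NC@95 -> ring=[8:NB,27:NA,95:NC]
Op 6: route key 84: smallest pos >= 84 is 95 -> NC
Op 7: add ND@5 -> ring=[5:ND,8:NB,27:NA,95:NC]
Op 8: remove ND -> ring=[8:NB,27:NA,95:NC]

Answer: NB NB NC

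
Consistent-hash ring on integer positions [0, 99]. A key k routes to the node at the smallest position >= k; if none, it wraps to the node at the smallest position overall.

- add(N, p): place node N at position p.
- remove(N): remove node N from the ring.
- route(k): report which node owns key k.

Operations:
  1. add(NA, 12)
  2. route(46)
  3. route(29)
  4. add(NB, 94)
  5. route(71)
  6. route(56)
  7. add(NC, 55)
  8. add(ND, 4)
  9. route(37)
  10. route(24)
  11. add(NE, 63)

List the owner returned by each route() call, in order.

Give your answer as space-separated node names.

Answer: NA NA NB NB NC NC

Derivation:
Op 1: add NA@12 -> ring=[12:NA]
Op 2: route key 46: none >= 46, wrap to smallest pos 12 -> NA
Op 3: route key 29: none >= 29, wrap to smallest pos 12 -> NA
Op 4: add NB@94 -> ring=[12:NA,94:NB]
Op 5: route key 71: smallest pos >= 71 is 94 -> NB
Op 6: route key 56: smallest pos >= 56 is 94 -> NB
Op 7: add NC@55 -> ring=[12:NA,55:NC,94:NB]
Op 8: add ND@4 -> ring=[4:ND,12:NA,55:NC,94:NB]
Op 9: route key 37: smallest pos >= 37 is 55 -> NC
Op 10: route key 24: smallest pos >= 24 is 55 -> NC
Op 11: add NE@63 -> ring=[4:ND,12:NA,55:NC,63:NE,94:NB]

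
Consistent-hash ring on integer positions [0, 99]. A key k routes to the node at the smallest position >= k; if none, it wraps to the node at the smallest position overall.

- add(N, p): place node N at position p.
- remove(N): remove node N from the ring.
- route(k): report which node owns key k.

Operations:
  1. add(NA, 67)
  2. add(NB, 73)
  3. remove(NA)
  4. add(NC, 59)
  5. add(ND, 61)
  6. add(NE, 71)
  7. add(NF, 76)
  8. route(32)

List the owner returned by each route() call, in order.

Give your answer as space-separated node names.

Answer: NC

Derivation:
Op 1: add NA@67 -> ring=[67:NA]
Op 2: add NB@73 -> ring=[67:NA,73:NB]
Op 3: remove NA -> ring=[73:NB]
Op 4: add NC@59 -> ring=[59:NC,73:NB]
Op 5: add ND@61 -> ring=[59:NC,61:ND,73:NB]
Op 6: add NE@71 -> ring=[59:NC,61:ND,71:NE,73:NB]
Op 7: add NF@76 -> ring=[59:NC,61:ND,71:NE,73:NB,76:NF]
Op 8: route key 32: smallest pos >= 32 is 59 -> NC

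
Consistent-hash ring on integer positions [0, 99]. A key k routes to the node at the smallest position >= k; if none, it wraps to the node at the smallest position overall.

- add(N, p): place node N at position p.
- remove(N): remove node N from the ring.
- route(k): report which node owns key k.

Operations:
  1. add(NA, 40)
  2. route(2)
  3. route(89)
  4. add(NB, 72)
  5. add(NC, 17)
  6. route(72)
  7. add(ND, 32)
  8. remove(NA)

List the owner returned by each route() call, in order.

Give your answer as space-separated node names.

Answer: NA NA NB

Derivation:
Op 1: add NA@40 -> ring=[40:NA]
Op 2: route key 2: smallest pos >= 2 is 40 -> NA
Op 3: route key 89: none >= 89, wrap to smallest pos 40 -> NA
Op 4: add NB@72 -> ring=[40:NA,72:NB]
Op 5: add NC@17 -> ring=[17:NC,40:NA,72:NB]
Op 6: route key 72: smallest pos >= 72 is 72 -> NB
Op 7: add ND@32 -> ring=[17:NC,32:ND,40:NA,72:NB]
Op 8: remove NA -> ring=[17:NC,32:ND,72:NB]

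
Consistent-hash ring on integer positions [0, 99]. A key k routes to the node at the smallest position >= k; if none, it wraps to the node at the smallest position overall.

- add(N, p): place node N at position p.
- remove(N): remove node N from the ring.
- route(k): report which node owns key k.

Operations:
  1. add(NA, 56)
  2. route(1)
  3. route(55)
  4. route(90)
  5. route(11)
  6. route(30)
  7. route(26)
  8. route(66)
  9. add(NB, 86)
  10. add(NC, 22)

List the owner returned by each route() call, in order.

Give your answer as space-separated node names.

Answer: NA NA NA NA NA NA NA

Derivation:
Op 1: add NA@56 -> ring=[56:NA]
Op 2: route key 1: smallest pos >= 1 is 56 -> NA
Op 3: route key 55: smallest pos >= 55 is 56 -> NA
Op 4: route key 90: none >= 90, wrap to smallest pos 56 -> NA
Op 5: route key 11: smallest pos >= 11 is 56 -> NA
Op 6: route key 30: smallest pos >= 30 is 56 -> NA
Op 7: route key 26: smallest pos >= 26 is 56 -> NA
Op 8: route key 66: none >= 66, wrap to smallest pos 56 -> NA
Op 9: add NB@86 -> ring=[56:NA,86:NB]
Op 10: add NC@22 -> ring=[22:NC,56:NA,86:NB]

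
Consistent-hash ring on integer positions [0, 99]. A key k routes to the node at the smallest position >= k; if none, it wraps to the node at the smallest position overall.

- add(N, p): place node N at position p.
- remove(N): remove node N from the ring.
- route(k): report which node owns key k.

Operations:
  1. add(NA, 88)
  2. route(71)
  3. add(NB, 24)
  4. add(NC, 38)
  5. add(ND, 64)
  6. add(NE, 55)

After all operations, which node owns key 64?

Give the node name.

Answer: ND

Derivation:
Op 1: add NA@88 -> ring=[88:NA]
Op 2: route key 71: smallest pos >= 71 is 88 -> NA
Op 3: add NB@24 -> ring=[24:NB,88:NA]
Op 4: add NC@38 -> ring=[24:NB,38:NC,88:NA]
Op 5: add ND@64 -> ring=[24:NB,38:NC,64:ND,88:NA]
Op 6: add NE@55 -> ring=[24:NB,38:NC,55:NE,64:ND,88:NA]
Final route key 64: smallest pos >= 64 is 64 -> ND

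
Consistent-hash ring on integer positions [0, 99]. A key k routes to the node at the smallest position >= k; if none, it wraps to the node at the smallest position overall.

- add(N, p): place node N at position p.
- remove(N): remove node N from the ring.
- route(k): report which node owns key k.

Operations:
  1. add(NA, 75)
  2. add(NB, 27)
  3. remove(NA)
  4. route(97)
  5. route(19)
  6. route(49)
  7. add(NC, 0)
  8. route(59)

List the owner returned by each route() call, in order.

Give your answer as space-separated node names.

Answer: NB NB NB NC

Derivation:
Op 1: add NA@75 -> ring=[75:NA]
Op 2: add NB@27 -> ring=[27:NB,75:NA]
Op 3: remove NA -> ring=[27:NB]
Op 4: route key 97: none >= 97, wrap to smallest pos 27 -> NB
Op 5: route key 19: smallest pos >= 19 is 27 -> NB
Op 6: route key 49: none >= 49, wrap to smallest pos 27 -> NB
Op 7: add NC@0 -> ring=[0:NC,27:NB]
Op 8: route key 59: none >= 59, wrap to smallest pos 0 -> NC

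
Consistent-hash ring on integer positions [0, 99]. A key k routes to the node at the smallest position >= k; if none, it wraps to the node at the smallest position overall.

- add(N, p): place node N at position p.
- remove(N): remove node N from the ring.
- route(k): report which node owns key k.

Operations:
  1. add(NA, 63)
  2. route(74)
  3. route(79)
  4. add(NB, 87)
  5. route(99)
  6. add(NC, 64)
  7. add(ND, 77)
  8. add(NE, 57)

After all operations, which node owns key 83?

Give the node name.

Answer: NB

Derivation:
Op 1: add NA@63 -> ring=[63:NA]
Op 2: route key 74: none >= 74, wrap to smallest pos 63 -> NA
Op 3: route key 79: none >= 79, wrap to smallest pos 63 -> NA
Op 4: add NB@87 -> ring=[63:NA,87:NB]
Op 5: route key 99: none >= 99, wrap to smallest pos 63 -> NA
Op 6: add NC@64 -> ring=[63:NA,64:NC,87:NB]
Op 7: add ND@77 -> ring=[63:NA,64:NC,77:ND,87:NB]
Op 8: add NE@57 -> ring=[57:NE,63:NA,64:NC,77:ND,87:NB]
Final route key 83: smallest pos >= 83 is 87 -> NB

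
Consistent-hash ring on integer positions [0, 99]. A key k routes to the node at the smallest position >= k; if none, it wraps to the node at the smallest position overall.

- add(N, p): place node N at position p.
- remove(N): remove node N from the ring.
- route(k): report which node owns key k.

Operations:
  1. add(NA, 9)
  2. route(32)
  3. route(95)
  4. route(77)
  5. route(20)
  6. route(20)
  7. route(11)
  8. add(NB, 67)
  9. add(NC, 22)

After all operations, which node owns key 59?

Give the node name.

Answer: NB

Derivation:
Op 1: add NA@9 -> ring=[9:NA]
Op 2: route key 32: none >= 32, wrap to smallest pos 9 -> NA
Op 3: route key 95: none >= 95, wrap to smallest pos 9 -> NA
Op 4: route key 77: none >= 77, wrap to smallest pos 9 -> NA
Op 5: route key 20: none >= 20, wrap to smallest pos 9 -> NA
Op 6: route key 20: none >= 20, wrap to smallest pos 9 -> NA
Op 7: route key 11: none >= 11, wrap to smallest pos 9 -> NA
Op 8: add NB@67 -> ring=[9:NA,67:NB]
Op 9: add NC@22 -> ring=[9:NA,22:NC,67:NB]
Final route key 59: smallest pos >= 59 is 67 -> NB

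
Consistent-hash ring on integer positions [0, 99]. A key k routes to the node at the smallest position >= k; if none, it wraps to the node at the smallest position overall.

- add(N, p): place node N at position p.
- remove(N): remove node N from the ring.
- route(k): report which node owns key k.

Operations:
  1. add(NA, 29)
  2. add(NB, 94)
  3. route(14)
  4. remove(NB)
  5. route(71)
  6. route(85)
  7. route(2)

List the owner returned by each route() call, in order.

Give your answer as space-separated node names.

Answer: NA NA NA NA

Derivation:
Op 1: add NA@29 -> ring=[29:NA]
Op 2: add NB@94 -> ring=[29:NA,94:NB]
Op 3: route key 14: smallest pos >= 14 is 29 -> NA
Op 4: remove NB -> ring=[29:NA]
Op 5: route key 71: none >= 71, wrap to smallest pos 29 -> NA
Op 6: route key 85: none >= 85, wrap to smallest pos 29 -> NA
Op 7: route key 2: smallest pos >= 2 is 29 -> NA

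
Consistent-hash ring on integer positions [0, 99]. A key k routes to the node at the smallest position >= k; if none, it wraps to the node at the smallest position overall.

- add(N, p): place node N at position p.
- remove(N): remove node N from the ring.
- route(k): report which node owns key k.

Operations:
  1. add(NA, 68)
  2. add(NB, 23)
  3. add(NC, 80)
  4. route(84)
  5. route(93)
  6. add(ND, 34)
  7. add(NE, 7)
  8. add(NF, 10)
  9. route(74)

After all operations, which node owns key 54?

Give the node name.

Op 1: add NA@68 -> ring=[68:NA]
Op 2: add NB@23 -> ring=[23:NB,68:NA]
Op 3: add NC@80 -> ring=[23:NB,68:NA,80:NC]
Op 4: route key 84: none >= 84, wrap to smallest pos 23 -> NB
Op 5: route key 93: none >= 93, wrap to smallest pos 23 -> NB
Op 6: add ND@34 -> ring=[23:NB,34:ND,68:NA,80:NC]
Op 7: add NE@7 -> ring=[7:NE,23:NB,34:ND,68:NA,80:NC]
Op 8: add NF@10 -> ring=[7:NE,10:NF,23:NB,34:ND,68:NA,80:NC]
Op 9: route key 74: smallest pos >= 74 is 80 -> NC
Final route key 54: smallest pos >= 54 is 68 -> NA

Answer: NA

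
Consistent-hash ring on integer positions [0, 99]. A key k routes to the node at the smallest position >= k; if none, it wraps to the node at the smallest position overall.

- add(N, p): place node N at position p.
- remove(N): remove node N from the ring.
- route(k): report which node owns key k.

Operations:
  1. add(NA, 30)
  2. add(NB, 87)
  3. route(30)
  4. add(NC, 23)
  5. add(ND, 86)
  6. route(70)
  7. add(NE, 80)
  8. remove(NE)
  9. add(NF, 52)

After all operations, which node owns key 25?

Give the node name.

Answer: NA

Derivation:
Op 1: add NA@30 -> ring=[30:NA]
Op 2: add NB@87 -> ring=[30:NA,87:NB]
Op 3: route key 30: smallest pos >= 30 is 30 -> NA
Op 4: add NC@23 -> ring=[23:NC,30:NA,87:NB]
Op 5: add ND@86 -> ring=[23:NC,30:NA,86:ND,87:NB]
Op 6: route key 70: smallest pos >= 70 is 86 -> ND
Op 7: add NE@80 -> ring=[23:NC,30:NA,80:NE,86:ND,87:NB]
Op 8: remove NE -> ring=[23:NC,30:NA,86:ND,87:NB]
Op 9: add NF@52 -> ring=[23:NC,30:NA,52:NF,86:ND,87:NB]
Final route key 25: smallest pos >= 25 is 30 -> NA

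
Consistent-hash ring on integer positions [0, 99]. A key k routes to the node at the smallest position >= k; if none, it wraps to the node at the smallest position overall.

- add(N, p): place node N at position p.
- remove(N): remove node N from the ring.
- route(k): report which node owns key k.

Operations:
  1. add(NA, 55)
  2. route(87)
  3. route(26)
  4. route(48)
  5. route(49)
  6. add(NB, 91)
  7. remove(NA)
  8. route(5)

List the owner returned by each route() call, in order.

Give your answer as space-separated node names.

Op 1: add NA@55 -> ring=[55:NA]
Op 2: route key 87: none >= 87, wrap to smallest pos 55 -> NA
Op 3: route key 26: smallest pos >= 26 is 55 -> NA
Op 4: route key 48: smallest pos >= 48 is 55 -> NA
Op 5: route key 49: smallest pos >= 49 is 55 -> NA
Op 6: add NB@91 -> ring=[55:NA,91:NB]
Op 7: remove NA -> ring=[91:NB]
Op 8: route key 5: smallest pos >= 5 is 91 -> NB

Answer: NA NA NA NA NB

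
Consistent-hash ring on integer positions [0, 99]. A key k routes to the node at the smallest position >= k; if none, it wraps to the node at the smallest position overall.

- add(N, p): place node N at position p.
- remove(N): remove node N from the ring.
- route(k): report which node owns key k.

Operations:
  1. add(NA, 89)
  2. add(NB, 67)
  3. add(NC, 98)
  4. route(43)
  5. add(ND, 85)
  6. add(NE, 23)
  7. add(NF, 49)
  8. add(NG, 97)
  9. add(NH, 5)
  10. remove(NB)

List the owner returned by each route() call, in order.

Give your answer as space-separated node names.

Answer: NB

Derivation:
Op 1: add NA@89 -> ring=[89:NA]
Op 2: add NB@67 -> ring=[67:NB,89:NA]
Op 3: add NC@98 -> ring=[67:NB,89:NA,98:NC]
Op 4: route key 43: smallest pos >= 43 is 67 -> NB
Op 5: add ND@85 -> ring=[67:NB,85:ND,89:NA,98:NC]
Op 6: add NE@23 -> ring=[23:NE,67:NB,85:ND,89:NA,98:NC]
Op 7: add NF@49 -> ring=[23:NE,49:NF,67:NB,85:ND,89:NA,98:NC]
Op 8: add NG@97 -> ring=[23:NE,49:NF,67:NB,85:ND,89:NA,97:NG,98:NC]
Op 9: add NH@5 -> ring=[5:NH,23:NE,49:NF,67:NB,85:ND,89:NA,97:NG,98:NC]
Op 10: remove NB -> ring=[5:NH,23:NE,49:NF,85:ND,89:NA,97:NG,98:NC]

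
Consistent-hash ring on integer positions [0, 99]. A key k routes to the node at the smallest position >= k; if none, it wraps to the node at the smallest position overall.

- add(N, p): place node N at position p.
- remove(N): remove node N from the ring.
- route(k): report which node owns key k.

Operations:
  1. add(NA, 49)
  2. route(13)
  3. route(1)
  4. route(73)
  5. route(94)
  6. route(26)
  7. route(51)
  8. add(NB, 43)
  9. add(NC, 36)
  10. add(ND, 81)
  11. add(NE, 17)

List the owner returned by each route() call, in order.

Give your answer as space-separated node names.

Op 1: add NA@49 -> ring=[49:NA]
Op 2: route key 13: smallest pos >= 13 is 49 -> NA
Op 3: route key 1: smallest pos >= 1 is 49 -> NA
Op 4: route key 73: none >= 73, wrap to smallest pos 49 -> NA
Op 5: route key 94: none >= 94, wrap to smallest pos 49 -> NA
Op 6: route key 26: smallest pos >= 26 is 49 -> NA
Op 7: route key 51: none >= 51, wrap to smallest pos 49 -> NA
Op 8: add NB@43 -> ring=[43:NB,49:NA]
Op 9: add NC@36 -> ring=[36:NC,43:NB,49:NA]
Op 10: add ND@81 -> ring=[36:NC,43:NB,49:NA,81:ND]
Op 11: add NE@17 -> ring=[17:NE,36:NC,43:NB,49:NA,81:ND]

Answer: NA NA NA NA NA NA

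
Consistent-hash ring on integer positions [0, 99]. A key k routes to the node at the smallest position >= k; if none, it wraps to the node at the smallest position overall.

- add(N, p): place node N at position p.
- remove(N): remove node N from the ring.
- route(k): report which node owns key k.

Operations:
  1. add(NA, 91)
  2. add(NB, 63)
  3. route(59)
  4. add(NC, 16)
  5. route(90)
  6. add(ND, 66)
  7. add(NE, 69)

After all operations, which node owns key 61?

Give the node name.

Answer: NB

Derivation:
Op 1: add NA@91 -> ring=[91:NA]
Op 2: add NB@63 -> ring=[63:NB,91:NA]
Op 3: route key 59: smallest pos >= 59 is 63 -> NB
Op 4: add NC@16 -> ring=[16:NC,63:NB,91:NA]
Op 5: route key 90: smallest pos >= 90 is 91 -> NA
Op 6: add ND@66 -> ring=[16:NC,63:NB,66:ND,91:NA]
Op 7: add NE@69 -> ring=[16:NC,63:NB,66:ND,69:NE,91:NA]
Final route key 61: smallest pos >= 61 is 63 -> NB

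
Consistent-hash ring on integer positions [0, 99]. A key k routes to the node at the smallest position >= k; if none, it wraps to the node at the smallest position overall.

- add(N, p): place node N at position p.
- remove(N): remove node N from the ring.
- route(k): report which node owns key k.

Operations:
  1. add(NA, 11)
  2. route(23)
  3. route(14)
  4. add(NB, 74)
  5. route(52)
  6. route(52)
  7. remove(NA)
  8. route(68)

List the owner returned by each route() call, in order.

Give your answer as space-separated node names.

Answer: NA NA NB NB NB

Derivation:
Op 1: add NA@11 -> ring=[11:NA]
Op 2: route key 23: none >= 23, wrap to smallest pos 11 -> NA
Op 3: route key 14: none >= 14, wrap to smallest pos 11 -> NA
Op 4: add NB@74 -> ring=[11:NA,74:NB]
Op 5: route key 52: smallest pos >= 52 is 74 -> NB
Op 6: route key 52: smallest pos >= 52 is 74 -> NB
Op 7: remove NA -> ring=[74:NB]
Op 8: route key 68: smallest pos >= 68 is 74 -> NB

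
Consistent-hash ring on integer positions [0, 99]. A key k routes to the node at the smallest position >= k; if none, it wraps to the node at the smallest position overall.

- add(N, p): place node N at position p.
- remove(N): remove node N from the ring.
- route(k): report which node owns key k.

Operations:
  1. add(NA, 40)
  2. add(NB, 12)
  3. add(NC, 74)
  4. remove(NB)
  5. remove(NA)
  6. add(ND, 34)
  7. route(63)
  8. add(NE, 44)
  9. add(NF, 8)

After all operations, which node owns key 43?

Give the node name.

Answer: NE

Derivation:
Op 1: add NA@40 -> ring=[40:NA]
Op 2: add NB@12 -> ring=[12:NB,40:NA]
Op 3: add NC@74 -> ring=[12:NB,40:NA,74:NC]
Op 4: remove NB -> ring=[40:NA,74:NC]
Op 5: remove NA -> ring=[74:NC]
Op 6: add ND@34 -> ring=[34:ND,74:NC]
Op 7: route key 63: smallest pos >= 63 is 74 -> NC
Op 8: add NE@44 -> ring=[34:ND,44:NE,74:NC]
Op 9: add NF@8 -> ring=[8:NF,34:ND,44:NE,74:NC]
Final route key 43: smallest pos >= 43 is 44 -> NE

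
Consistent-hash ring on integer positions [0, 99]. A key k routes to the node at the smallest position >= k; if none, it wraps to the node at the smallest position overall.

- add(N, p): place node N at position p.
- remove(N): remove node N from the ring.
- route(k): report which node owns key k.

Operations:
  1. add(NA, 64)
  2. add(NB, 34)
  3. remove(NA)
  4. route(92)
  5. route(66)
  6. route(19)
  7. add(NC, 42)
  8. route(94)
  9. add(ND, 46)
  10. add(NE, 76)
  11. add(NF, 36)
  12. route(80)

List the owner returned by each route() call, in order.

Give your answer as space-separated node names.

Op 1: add NA@64 -> ring=[64:NA]
Op 2: add NB@34 -> ring=[34:NB,64:NA]
Op 3: remove NA -> ring=[34:NB]
Op 4: route key 92: none >= 92, wrap to smallest pos 34 -> NB
Op 5: route key 66: none >= 66, wrap to smallest pos 34 -> NB
Op 6: route key 19: smallest pos >= 19 is 34 -> NB
Op 7: add NC@42 -> ring=[34:NB,42:NC]
Op 8: route key 94: none >= 94, wrap to smallest pos 34 -> NB
Op 9: add ND@46 -> ring=[34:NB,42:NC,46:ND]
Op 10: add NE@76 -> ring=[34:NB,42:NC,46:ND,76:NE]
Op 11: add NF@36 -> ring=[34:NB,36:NF,42:NC,46:ND,76:NE]
Op 12: route key 80: none >= 80, wrap to smallest pos 34 -> NB

Answer: NB NB NB NB NB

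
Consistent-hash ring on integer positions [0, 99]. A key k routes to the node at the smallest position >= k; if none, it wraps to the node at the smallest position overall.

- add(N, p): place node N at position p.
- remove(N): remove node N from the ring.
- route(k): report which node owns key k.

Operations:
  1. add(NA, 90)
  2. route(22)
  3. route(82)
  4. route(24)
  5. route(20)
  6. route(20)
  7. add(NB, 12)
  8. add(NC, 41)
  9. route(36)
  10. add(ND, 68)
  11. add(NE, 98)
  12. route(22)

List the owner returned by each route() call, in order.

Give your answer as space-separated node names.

Answer: NA NA NA NA NA NC NC

Derivation:
Op 1: add NA@90 -> ring=[90:NA]
Op 2: route key 22: smallest pos >= 22 is 90 -> NA
Op 3: route key 82: smallest pos >= 82 is 90 -> NA
Op 4: route key 24: smallest pos >= 24 is 90 -> NA
Op 5: route key 20: smallest pos >= 20 is 90 -> NA
Op 6: route key 20: smallest pos >= 20 is 90 -> NA
Op 7: add NB@12 -> ring=[12:NB,90:NA]
Op 8: add NC@41 -> ring=[12:NB,41:NC,90:NA]
Op 9: route key 36: smallest pos >= 36 is 41 -> NC
Op 10: add ND@68 -> ring=[12:NB,41:NC,68:ND,90:NA]
Op 11: add NE@98 -> ring=[12:NB,41:NC,68:ND,90:NA,98:NE]
Op 12: route key 22: smallest pos >= 22 is 41 -> NC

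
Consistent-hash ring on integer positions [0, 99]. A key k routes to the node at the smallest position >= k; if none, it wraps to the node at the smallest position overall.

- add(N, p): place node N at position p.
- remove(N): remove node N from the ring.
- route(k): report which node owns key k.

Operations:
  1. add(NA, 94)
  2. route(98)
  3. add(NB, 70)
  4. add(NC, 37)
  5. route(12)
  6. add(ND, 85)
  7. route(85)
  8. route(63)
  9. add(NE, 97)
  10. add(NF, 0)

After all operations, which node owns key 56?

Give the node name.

Op 1: add NA@94 -> ring=[94:NA]
Op 2: route key 98: none >= 98, wrap to smallest pos 94 -> NA
Op 3: add NB@70 -> ring=[70:NB,94:NA]
Op 4: add NC@37 -> ring=[37:NC,70:NB,94:NA]
Op 5: route key 12: smallest pos >= 12 is 37 -> NC
Op 6: add ND@85 -> ring=[37:NC,70:NB,85:ND,94:NA]
Op 7: route key 85: smallest pos >= 85 is 85 -> ND
Op 8: route key 63: smallest pos >= 63 is 70 -> NB
Op 9: add NE@97 -> ring=[37:NC,70:NB,85:ND,94:NA,97:NE]
Op 10: add NF@0 -> ring=[0:NF,37:NC,70:NB,85:ND,94:NA,97:NE]
Final route key 56: smallest pos >= 56 is 70 -> NB

Answer: NB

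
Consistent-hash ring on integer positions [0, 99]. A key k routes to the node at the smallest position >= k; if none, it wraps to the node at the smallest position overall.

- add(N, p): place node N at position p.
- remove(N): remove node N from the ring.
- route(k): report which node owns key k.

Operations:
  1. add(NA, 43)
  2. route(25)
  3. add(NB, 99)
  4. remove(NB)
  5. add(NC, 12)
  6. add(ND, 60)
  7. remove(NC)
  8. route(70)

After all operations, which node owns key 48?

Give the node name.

Op 1: add NA@43 -> ring=[43:NA]
Op 2: route key 25: smallest pos >= 25 is 43 -> NA
Op 3: add NB@99 -> ring=[43:NA,99:NB]
Op 4: remove NB -> ring=[43:NA]
Op 5: add NC@12 -> ring=[12:NC,43:NA]
Op 6: add ND@60 -> ring=[12:NC,43:NA,60:ND]
Op 7: remove NC -> ring=[43:NA,60:ND]
Op 8: route key 70: none >= 70, wrap to smallest pos 43 -> NA
Final route key 48: smallest pos >= 48 is 60 -> ND

Answer: ND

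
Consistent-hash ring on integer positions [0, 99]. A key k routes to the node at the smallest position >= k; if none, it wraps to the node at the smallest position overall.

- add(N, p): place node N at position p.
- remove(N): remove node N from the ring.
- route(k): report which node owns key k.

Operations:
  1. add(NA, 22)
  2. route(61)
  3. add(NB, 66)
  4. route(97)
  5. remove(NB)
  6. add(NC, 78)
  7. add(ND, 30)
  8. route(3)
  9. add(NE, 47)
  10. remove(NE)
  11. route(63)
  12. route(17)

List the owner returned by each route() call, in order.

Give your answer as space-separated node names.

Op 1: add NA@22 -> ring=[22:NA]
Op 2: route key 61: none >= 61, wrap to smallest pos 22 -> NA
Op 3: add NB@66 -> ring=[22:NA,66:NB]
Op 4: route key 97: none >= 97, wrap to smallest pos 22 -> NA
Op 5: remove NB -> ring=[22:NA]
Op 6: add NC@78 -> ring=[22:NA,78:NC]
Op 7: add ND@30 -> ring=[22:NA,30:ND,78:NC]
Op 8: route key 3: smallest pos >= 3 is 22 -> NA
Op 9: add NE@47 -> ring=[22:NA,30:ND,47:NE,78:NC]
Op 10: remove NE -> ring=[22:NA,30:ND,78:NC]
Op 11: route key 63: smallest pos >= 63 is 78 -> NC
Op 12: route key 17: smallest pos >= 17 is 22 -> NA

Answer: NA NA NA NC NA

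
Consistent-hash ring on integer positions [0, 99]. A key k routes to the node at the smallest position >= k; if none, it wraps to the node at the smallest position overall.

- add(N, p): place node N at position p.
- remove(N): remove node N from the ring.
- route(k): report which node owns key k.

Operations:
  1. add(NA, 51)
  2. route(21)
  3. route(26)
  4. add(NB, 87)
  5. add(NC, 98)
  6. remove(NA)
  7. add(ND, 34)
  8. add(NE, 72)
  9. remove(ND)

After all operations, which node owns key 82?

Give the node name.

Answer: NB

Derivation:
Op 1: add NA@51 -> ring=[51:NA]
Op 2: route key 21: smallest pos >= 21 is 51 -> NA
Op 3: route key 26: smallest pos >= 26 is 51 -> NA
Op 4: add NB@87 -> ring=[51:NA,87:NB]
Op 5: add NC@98 -> ring=[51:NA,87:NB,98:NC]
Op 6: remove NA -> ring=[87:NB,98:NC]
Op 7: add ND@34 -> ring=[34:ND,87:NB,98:NC]
Op 8: add NE@72 -> ring=[34:ND,72:NE,87:NB,98:NC]
Op 9: remove ND -> ring=[72:NE,87:NB,98:NC]
Final route key 82: smallest pos >= 82 is 87 -> NB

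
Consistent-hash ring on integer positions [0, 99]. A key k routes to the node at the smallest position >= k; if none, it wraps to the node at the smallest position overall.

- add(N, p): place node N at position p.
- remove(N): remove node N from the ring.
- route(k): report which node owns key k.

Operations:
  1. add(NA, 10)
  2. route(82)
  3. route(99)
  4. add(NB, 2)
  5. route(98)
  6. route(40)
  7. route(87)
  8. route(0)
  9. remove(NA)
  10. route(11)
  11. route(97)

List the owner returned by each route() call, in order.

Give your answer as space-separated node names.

Op 1: add NA@10 -> ring=[10:NA]
Op 2: route key 82: none >= 82, wrap to smallest pos 10 -> NA
Op 3: route key 99: none >= 99, wrap to smallest pos 10 -> NA
Op 4: add NB@2 -> ring=[2:NB,10:NA]
Op 5: route key 98: none >= 98, wrap to smallest pos 2 -> NB
Op 6: route key 40: none >= 40, wrap to smallest pos 2 -> NB
Op 7: route key 87: none >= 87, wrap to smallest pos 2 -> NB
Op 8: route key 0: smallest pos >= 0 is 2 -> NB
Op 9: remove NA -> ring=[2:NB]
Op 10: route key 11: none >= 11, wrap to smallest pos 2 -> NB
Op 11: route key 97: none >= 97, wrap to smallest pos 2 -> NB

Answer: NA NA NB NB NB NB NB NB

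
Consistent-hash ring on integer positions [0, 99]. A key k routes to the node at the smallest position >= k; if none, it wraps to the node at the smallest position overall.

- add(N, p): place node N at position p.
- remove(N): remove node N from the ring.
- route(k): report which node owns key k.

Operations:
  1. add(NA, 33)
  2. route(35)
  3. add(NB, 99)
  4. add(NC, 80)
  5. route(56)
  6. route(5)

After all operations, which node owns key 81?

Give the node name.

Answer: NB

Derivation:
Op 1: add NA@33 -> ring=[33:NA]
Op 2: route key 35: none >= 35, wrap to smallest pos 33 -> NA
Op 3: add NB@99 -> ring=[33:NA,99:NB]
Op 4: add NC@80 -> ring=[33:NA,80:NC,99:NB]
Op 5: route key 56: smallest pos >= 56 is 80 -> NC
Op 6: route key 5: smallest pos >= 5 is 33 -> NA
Final route key 81: smallest pos >= 81 is 99 -> NB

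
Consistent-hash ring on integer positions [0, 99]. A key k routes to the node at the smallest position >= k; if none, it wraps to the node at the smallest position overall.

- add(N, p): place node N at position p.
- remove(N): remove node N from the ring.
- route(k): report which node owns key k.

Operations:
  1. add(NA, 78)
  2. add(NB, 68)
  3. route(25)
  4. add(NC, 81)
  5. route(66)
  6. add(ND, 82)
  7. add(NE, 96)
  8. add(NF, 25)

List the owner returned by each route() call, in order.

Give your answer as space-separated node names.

Op 1: add NA@78 -> ring=[78:NA]
Op 2: add NB@68 -> ring=[68:NB,78:NA]
Op 3: route key 25: smallest pos >= 25 is 68 -> NB
Op 4: add NC@81 -> ring=[68:NB,78:NA,81:NC]
Op 5: route key 66: smallest pos >= 66 is 68 -> NB
Op 6: add ND@82 -> ring=[68:NB,78:NA,81:NC,82:ND]
Op 7: add NE@96 -> ring=[68:NB,78:NA,81:NC,82:ND,96:NE]
Op 8: add NF@25 -> ring=[25:NF,68:NB,78:NA,81:NC,82:ND,96:NE]

Answer: NB NB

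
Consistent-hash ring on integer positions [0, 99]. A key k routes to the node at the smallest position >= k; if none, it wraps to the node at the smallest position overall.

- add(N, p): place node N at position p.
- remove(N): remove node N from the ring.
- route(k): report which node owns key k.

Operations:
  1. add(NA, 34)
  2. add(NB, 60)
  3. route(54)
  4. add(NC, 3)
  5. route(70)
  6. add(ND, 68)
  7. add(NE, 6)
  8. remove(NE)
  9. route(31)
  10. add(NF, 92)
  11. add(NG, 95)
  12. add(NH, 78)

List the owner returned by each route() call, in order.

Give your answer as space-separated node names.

Answer: NB NC NA

Derivation:
Op 1: add NA@34 -> ring=[34:NA]
Op 2: add NB@60 -> ring=[34:NA,60:NB]
Op 3: route key 54: smallest pos >= 54 is 60 -> NB
Op 4: add NC@3 -> ring=[3:NC,34:NA,60:NB]
Op 5: route key 70: none >= 70, wrap to smallest pos 3 -> NC
Op 6: add ND@68 -> ring=[3:NC,34:NA,60:NB,68:ND]
Op 7: add NE@6 -> ring=[3:NC,6:NE,34:NA,60:NB,68:ND]
Op 8: remove NE -> ring=[3:NC,34:NA,60:NB,68:ND]
Op 9: route key 31: smallest pos >= 31 is 34 -> NA
Op 10: add NF@92 -> ring=[3:NC,34:NA,60:NB,68:ND,92:NF]
Op 11: add NG@95 -> ring=[3:NC,34:NA,60:NB,68:ND,92:NF,95:NG]
Op 12: add NH@78 -> ring=[3:NC,34:NA,60:NB,68:ND,78:NH,92:NF,95:NG]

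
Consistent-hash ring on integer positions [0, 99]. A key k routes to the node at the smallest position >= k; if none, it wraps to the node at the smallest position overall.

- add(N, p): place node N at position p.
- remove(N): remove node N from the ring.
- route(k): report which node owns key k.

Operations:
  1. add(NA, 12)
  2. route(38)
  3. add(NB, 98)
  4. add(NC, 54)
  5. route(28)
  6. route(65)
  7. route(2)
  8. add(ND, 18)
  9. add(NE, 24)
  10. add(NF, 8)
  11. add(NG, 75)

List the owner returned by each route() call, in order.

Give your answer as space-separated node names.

Answer: NA NC NB NA

Derivation:
Op 1: add NA@12 -> ring=[12:NA]
Op 2: route key 38: none >= 38, wrap to smallest pos 12 -> NA
Op 3: add NB@98 -> ring=[12:NA,98:NB]
Op 4: add NC@54 -> ring=[12:NA,54:NC,98:NB]
Op 5: route key 28: smallest pos >= 28 is 54 -> NC
Op 6: route key 65: smallest pos >= 65 is 98 -> NB
Op 7: route key 2: smallest pos >= 2 is 12 -> NA
Op 8: add ND@18 -> ring=[12:NA,18:ND,54:NC,98:NB]
Op 9: add NE@24 -> ring=[12:NA,18:ND,24:NE,54:NC,98:NB]
Op 10: add NF@8 -> ring=[8:NF,12:NA,18:ND,24:NE,54:NC,98:NB]
Op 11: add NG@75 -> ring=[8:NF,12:NA,18:ND,24:NE,54:NC,75:NG,98:NB]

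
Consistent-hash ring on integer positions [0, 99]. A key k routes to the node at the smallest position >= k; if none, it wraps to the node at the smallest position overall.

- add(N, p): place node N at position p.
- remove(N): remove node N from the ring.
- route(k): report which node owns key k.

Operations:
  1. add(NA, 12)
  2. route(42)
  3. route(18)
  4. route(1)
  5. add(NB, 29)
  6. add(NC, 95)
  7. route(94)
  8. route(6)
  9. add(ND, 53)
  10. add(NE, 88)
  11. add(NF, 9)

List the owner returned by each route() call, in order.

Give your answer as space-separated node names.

Op 1: add NA@12 -> ring=[12:NA]
Op 2: route key 42: none >= 42, wrap to smallest pos 12 -> NA
Op 3: route key 18: none >= 18, wrap to smallest pos 12 -> NA
Op 4: route key 1: smallest pos >= 1 is 12 -> NA
Op 5: add NB@29 -> ring=[12:NA,29:NB]
Op 6: add NC@95 -> ring=[12:NA,29:NB,95:NC]
Op 7: route key 94: smallest pos >= 94 is 95 -> NC
Op 8: route key 6: smallest pos >= 6 is 12 -> NA
Op 9: add ND@53 -> ring=[12:NA,29:NB,53:ND,95:NC]
Op 10: add NE@88 -> ring=[12:NA,29:NB,53:ND,88:NE,95:NC]
Op 11: add NF@9 -> ring=[9:NF,12:NA,29:NB,53:ND,88:NE,95:NC]

Answer: NA NA NA NC NA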